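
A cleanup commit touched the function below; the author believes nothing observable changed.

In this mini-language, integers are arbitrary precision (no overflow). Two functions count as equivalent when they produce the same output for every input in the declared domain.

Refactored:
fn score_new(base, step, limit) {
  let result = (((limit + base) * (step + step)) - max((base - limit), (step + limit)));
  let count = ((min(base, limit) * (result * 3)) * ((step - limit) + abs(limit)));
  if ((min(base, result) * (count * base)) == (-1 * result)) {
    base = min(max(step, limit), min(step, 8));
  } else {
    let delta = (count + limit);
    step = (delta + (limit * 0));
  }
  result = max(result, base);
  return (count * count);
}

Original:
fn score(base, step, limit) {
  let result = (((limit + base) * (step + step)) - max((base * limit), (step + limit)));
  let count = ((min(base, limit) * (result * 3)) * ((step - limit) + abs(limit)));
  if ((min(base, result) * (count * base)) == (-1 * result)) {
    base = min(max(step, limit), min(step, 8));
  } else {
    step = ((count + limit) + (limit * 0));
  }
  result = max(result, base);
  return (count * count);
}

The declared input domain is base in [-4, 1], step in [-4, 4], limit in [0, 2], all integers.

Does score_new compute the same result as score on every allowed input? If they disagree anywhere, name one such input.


Run the pair on base=-4, step=-4, limit=0.
score: result := 32 | count := 1536 | ((min(base, result) * (count * base)) == (-1 * result)): false | step := 1536 | result := 32 | result 2359296
score_new: result := 36 | count := 1728 | ((min(base, result) * (count * base)) == (-1 * result)): false | delta := 1728 | step := 1728 | result := 36 | result 2985984
2359296 vs 2985984 — the two versions disagree here.
verdict: not equivalent; witness: base=-4, step=-4, limit=0


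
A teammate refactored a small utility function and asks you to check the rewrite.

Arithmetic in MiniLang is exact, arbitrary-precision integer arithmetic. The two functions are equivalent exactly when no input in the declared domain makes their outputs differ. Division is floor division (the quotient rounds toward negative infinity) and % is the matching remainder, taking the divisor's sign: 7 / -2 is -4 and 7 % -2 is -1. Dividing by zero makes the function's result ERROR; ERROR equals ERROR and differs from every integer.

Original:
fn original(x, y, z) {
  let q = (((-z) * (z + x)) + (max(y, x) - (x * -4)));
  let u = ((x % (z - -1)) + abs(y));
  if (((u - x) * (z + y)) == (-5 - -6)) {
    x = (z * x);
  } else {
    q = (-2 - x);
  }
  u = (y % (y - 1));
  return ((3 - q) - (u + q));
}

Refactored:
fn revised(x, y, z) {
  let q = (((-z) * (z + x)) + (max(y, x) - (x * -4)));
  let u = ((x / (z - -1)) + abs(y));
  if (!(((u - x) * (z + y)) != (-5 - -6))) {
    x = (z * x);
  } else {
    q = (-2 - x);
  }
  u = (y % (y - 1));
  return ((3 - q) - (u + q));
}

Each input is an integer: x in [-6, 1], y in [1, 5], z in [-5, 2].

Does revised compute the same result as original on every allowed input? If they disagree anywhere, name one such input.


The rewrite breaks on x=1, y=3, z=-2, where the results are 8 and -8.
original: q=5, then u=3, then (((u - x) * (z + y)) == (-5 - -6)) is false, then q=-3, then u=1, then returns 8
revised: q=5, then u=2, then (!(((u - x) * (z + y)) != (-5 - -6))) is true, then x=-2, then u=1, then returns -8
verdict: not equivalent; witness: x=1, y=3, z=-2


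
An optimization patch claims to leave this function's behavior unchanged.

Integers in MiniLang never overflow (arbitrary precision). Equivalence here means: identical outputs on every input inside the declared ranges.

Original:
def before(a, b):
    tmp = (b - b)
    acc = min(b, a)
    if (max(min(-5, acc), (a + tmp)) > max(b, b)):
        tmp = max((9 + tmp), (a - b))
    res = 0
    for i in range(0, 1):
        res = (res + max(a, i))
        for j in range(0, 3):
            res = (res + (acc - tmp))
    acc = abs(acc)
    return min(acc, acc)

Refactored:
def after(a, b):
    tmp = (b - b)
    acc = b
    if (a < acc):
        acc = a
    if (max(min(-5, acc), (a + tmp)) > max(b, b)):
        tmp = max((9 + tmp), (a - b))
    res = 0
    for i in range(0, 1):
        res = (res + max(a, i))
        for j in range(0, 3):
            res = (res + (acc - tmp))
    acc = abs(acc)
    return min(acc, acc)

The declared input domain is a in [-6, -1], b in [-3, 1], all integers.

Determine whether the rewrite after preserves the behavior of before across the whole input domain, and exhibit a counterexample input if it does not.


Differences: statement counts differ; also branching structure differs; also min/max/abs usage differs; also comparison usage differs — yet all 30 inputs agree.
verdict: equivalent


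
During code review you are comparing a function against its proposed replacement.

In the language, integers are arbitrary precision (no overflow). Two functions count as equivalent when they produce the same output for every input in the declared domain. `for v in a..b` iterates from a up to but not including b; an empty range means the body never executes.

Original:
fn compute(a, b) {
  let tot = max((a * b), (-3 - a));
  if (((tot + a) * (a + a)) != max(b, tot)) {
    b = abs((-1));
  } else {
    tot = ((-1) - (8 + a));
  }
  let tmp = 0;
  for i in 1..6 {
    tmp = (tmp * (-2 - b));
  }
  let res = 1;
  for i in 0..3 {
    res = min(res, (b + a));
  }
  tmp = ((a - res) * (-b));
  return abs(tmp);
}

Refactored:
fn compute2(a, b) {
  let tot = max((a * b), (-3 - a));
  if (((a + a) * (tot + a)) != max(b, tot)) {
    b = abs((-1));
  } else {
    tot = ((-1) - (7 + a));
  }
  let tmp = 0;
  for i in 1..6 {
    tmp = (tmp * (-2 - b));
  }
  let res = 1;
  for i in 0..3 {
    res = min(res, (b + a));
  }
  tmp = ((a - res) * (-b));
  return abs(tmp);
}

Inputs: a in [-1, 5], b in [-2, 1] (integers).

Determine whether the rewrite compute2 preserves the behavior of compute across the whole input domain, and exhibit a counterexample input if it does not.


Equivalent. Although `8` became `7`, no input in the stated domain can expose it.
Sweeping the whole domain (28 inputs) finds no disagreement.
Tracing a=-1, b=1: compute: tot=-1, then (((tot + a) * (a + a)) != max(b, tot)) is true, then b=1, then tmp=0, then (i=1), then tmp=0, then (i=2), then tmp=0, then (i=3), then tmp=0, then (i=4), then tmp=0, then (i=5), then tmp=0, then res=1, then (i=0), then res=0, then (i=1), then res=0, then (i=2), then res=0, then tmp=1, then returns 1 | compute2: tot=-1, then (((a + a) * (tot + a)) != max(b, tot)) is true, then b=1, then tmp=0, then (i=1), then tmp=0, then (i=2), then tmp=0, then (i=3), then tmp=0, then (i=4), then tmp=0, then (i=5), then tmp=0, then res=1, then (i=0), then res=0, then (i=1), then res=0, then (i=2), then res=0, then tmp=1, then returns 1 — matching result 1.
verdict: equivalent


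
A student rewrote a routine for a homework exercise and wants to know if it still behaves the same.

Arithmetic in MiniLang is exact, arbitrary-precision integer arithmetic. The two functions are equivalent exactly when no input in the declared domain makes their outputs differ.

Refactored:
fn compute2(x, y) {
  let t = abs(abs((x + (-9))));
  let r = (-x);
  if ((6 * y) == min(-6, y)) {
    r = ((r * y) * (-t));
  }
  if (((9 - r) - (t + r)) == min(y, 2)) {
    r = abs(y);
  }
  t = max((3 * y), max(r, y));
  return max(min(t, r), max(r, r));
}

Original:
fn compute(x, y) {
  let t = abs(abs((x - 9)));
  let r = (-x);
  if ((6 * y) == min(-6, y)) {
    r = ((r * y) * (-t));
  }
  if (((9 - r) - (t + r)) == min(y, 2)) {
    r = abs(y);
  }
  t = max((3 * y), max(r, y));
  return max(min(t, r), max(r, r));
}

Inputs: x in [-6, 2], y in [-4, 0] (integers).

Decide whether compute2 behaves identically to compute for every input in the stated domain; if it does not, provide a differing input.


This is a faithful refactor — arithmetic usage differs, but the computed results match everywhere.
Tracing x=-3, y=-3: compute: t=12, then r=3, then ((6 * y) == min(-6, y)) is false, then (((9 - r) - (t + r)) == min(y, 2)) is false, then t=3, then returns 3 | compute2: t=12, then r=3, then ((6 * y) == min(-6, y)) is false, then (((9 - r) - (t + r)) == min(y, 2)) is false, then t=3, then returns 3 — matching result 3.
Sweeping the whole domain (45 inputs) finds no disagreement.
verdict: equivalent


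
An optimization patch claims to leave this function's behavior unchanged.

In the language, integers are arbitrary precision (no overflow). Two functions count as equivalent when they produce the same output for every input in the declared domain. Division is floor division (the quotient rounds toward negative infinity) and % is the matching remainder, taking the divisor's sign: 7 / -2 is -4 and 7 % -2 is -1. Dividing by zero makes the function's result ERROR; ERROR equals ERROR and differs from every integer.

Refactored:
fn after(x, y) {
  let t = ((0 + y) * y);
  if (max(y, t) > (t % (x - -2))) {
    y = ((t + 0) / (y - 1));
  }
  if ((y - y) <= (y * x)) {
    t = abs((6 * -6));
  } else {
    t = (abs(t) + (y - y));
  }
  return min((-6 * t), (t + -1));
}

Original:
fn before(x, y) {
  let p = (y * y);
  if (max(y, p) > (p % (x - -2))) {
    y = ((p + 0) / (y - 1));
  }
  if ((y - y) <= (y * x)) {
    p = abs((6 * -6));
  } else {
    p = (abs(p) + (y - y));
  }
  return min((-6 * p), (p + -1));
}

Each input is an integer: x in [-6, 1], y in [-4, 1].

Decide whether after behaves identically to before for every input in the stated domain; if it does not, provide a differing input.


Side by side, the visible changes include: local variable names differ; also constant usage differs; also arithmetic usage differs.
Spot check at x=-3, y=1 — before: p := 1 | (max(y, p) > (p % (x - -2))): true | divide-by-zero, output ERROR. after: t := 1 | (max(y, t) > (t % (x - -2))): true | divide-by-zero, output ERROR. Both give ERROR.
Every one of the 48 inputs gives matching results.
verdict: equivalent


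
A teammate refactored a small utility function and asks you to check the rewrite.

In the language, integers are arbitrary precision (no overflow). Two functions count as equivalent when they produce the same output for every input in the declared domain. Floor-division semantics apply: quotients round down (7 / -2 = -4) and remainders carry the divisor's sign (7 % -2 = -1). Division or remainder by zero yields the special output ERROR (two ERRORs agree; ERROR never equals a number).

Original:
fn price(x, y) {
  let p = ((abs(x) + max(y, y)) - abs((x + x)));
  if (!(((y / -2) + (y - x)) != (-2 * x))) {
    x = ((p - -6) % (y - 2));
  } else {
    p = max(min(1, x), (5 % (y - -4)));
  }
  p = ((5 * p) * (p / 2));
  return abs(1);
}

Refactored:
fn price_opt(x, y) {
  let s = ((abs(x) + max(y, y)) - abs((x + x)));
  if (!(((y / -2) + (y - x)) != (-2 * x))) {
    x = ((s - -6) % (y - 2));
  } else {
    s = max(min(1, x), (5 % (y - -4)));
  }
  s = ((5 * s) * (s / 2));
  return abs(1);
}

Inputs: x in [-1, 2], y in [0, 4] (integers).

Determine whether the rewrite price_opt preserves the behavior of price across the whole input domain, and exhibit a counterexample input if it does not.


Side by side, the visible changes include: local variable names differ.
Tracing x=2, y=0: price: p := -2 | (!(((y / -2) + (y - x)) != (-2 * x))): false | p := 1 | p := 0 | result 1 | price_opt: s := -2 | (!(((y / -2) + (y - x)) != (-2 * x))): false | s := 1 | s := 0 | result 1 — matching result 1.
Sweeping the whole domain (20 inputs) finds no disagreement.
verdict: equivalent


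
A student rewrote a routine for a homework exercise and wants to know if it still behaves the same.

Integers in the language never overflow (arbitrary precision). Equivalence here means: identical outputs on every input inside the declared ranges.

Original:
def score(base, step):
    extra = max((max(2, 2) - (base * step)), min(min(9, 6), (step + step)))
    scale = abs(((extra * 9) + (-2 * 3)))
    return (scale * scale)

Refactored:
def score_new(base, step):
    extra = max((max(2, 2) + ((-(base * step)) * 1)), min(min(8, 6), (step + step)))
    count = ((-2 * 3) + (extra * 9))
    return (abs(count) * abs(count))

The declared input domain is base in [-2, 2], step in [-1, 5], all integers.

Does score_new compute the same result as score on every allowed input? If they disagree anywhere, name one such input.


The suspicious edit (`9` became `8`) never changes the result for any input inside the declared domain; all 35 inputs agree.
verdict: equivalent


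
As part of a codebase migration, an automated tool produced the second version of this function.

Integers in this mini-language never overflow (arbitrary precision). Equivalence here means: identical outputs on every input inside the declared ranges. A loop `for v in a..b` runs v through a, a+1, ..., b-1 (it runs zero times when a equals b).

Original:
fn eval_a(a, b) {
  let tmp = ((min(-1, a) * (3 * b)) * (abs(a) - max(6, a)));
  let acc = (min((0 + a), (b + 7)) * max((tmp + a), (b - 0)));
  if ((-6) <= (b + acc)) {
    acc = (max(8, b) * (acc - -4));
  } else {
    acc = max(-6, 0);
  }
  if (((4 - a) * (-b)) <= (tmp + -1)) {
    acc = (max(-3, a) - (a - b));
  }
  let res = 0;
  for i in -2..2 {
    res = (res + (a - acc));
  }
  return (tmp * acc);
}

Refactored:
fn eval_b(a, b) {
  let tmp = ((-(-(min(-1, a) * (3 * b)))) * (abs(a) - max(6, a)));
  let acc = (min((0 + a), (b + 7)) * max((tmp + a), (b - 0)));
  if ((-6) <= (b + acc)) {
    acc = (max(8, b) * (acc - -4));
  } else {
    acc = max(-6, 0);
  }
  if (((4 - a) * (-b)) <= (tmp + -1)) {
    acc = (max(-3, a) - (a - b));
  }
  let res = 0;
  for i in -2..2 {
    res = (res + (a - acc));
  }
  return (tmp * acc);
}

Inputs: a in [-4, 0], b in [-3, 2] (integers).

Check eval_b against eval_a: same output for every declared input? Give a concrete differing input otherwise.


Differences: same computation, different form — yet all 30 inputs agree.
verdict: equivalent


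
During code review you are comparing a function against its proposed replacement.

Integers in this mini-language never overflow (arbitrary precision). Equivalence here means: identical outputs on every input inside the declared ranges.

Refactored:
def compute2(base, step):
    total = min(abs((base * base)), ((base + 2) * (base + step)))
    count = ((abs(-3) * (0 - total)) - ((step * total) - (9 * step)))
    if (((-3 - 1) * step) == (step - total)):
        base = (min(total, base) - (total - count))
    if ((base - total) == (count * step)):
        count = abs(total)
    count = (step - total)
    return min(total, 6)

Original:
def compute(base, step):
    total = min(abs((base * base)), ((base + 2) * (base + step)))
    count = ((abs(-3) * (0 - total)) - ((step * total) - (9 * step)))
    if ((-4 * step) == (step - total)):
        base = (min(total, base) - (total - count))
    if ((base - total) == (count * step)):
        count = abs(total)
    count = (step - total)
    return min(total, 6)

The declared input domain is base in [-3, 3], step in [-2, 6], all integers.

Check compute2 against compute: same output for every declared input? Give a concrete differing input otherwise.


Behavior is preserved: although arithmetic usage differs; constant usage differs, the outputs never diverge.
One worked example (base=-1, step=2) — compute: total = 1; count = 13; ((-4 * step) == (step - total)) -> false; ((base - total) == (count * step)) -> false; count = 1; return 1; compute2: total = 1; count = 13; (((-3 - 1) * step) == (step - total)) -> false; ((base - total) == (count * step)) -> false; count = 1; return 1; agreement on 1.
Sweeping the whole domain (63 inputs) finds no disagreement.
verdict: equivalent


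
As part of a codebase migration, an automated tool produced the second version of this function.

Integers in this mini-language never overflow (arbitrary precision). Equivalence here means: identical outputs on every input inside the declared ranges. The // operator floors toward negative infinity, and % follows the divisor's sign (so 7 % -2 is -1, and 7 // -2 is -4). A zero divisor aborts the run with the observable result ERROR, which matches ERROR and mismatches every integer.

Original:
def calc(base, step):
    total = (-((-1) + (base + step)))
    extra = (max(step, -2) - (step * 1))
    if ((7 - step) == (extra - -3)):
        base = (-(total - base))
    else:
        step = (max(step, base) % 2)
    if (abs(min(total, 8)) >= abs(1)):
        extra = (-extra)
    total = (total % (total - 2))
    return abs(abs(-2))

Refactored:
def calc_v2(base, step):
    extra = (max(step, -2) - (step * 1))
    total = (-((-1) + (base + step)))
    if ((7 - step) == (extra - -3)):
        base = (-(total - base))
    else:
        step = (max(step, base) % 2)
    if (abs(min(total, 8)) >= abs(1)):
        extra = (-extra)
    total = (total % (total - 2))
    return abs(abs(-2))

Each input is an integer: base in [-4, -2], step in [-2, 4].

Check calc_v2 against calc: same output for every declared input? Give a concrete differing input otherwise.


Behavior is preserved: although same computation, different form, the outputs never diverge.
One worked example (base=-2, step=3) — calc: total = 0; extra = 0; ((7 - step) == (extra - -3)) -> false; step = 1; (abs(min(total, 8)) >= abs(1)) -> false; total = 0; return 2; calc_v2: extra = 0; total = 0; ((7 - step) == (extra - -3)) -> false; step = 1; (abs(min(total, 8)) >= abs(1)) -> false; total = 0; return 2; agreement on 2.
An exhaustive pass over the 21 declared inputs shows identical outputs.
verdict: equivalent


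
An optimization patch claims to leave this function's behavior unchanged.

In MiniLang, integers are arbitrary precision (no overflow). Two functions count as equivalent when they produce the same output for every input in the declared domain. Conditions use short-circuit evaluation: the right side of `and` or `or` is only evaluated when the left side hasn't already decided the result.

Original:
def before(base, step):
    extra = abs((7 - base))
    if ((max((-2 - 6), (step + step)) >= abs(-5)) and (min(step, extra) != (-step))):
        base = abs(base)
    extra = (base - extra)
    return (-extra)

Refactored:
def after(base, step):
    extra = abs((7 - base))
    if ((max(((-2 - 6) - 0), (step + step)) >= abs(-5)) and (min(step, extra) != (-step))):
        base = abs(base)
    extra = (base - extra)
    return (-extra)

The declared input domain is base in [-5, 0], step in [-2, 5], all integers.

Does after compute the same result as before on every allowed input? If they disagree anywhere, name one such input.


Behavior is preserved: although arithmetic usage differs, plus constant usage differs, the outputs never diverge.
Tracing base=-4, step=1: before: extra := 11 | ((max((-2 - 6), (step + step)) >= abs(-5)) and (min(step, extra) != (-step))): false | extra := -15 | result 15 | after: extra := 11 | ((max(((-2 - 6) - 0), (step + step)) >= abs(-5)) and (min(step, extra) != (-step))): false | extra := -15 | result 15 — matching result 15.
Every one of the 48 inputs gives matching results.
verdict: equivalent


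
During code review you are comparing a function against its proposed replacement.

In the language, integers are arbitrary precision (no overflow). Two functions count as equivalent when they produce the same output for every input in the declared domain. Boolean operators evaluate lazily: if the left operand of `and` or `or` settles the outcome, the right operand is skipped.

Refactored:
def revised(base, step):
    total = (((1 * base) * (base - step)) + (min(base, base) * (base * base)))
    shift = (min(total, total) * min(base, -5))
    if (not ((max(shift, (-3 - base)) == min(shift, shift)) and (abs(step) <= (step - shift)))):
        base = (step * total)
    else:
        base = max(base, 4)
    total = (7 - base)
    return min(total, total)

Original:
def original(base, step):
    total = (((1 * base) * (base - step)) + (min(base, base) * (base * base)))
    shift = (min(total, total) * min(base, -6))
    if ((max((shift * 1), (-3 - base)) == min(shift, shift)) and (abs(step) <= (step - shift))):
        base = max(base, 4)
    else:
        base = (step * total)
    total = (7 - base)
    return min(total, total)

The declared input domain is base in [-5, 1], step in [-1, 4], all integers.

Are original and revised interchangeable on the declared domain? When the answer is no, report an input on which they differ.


Equivalent. Although `-6` became `-5`, no input in the stated domain can expose it.
Sweeping the whole domain (42 inputs) finds no disagreement.
Spot check at base=-1, step=-1 — original: total=-1, then shift=6, then ((max((shift * 1), (-3 - base)) == min(shift, shift)) and (abs(step) <= (step - shift))) is false, then base=1, then total=6, then returns 6. revised: total=-1, then shift=5, then (not ((max(shift, (-3 - base)) == min(shift, shift)) and (abs(step) <= (step - shift)))) is true, then base=1, then total=6, then returns 6. Both give 6.
verdict: equivalent


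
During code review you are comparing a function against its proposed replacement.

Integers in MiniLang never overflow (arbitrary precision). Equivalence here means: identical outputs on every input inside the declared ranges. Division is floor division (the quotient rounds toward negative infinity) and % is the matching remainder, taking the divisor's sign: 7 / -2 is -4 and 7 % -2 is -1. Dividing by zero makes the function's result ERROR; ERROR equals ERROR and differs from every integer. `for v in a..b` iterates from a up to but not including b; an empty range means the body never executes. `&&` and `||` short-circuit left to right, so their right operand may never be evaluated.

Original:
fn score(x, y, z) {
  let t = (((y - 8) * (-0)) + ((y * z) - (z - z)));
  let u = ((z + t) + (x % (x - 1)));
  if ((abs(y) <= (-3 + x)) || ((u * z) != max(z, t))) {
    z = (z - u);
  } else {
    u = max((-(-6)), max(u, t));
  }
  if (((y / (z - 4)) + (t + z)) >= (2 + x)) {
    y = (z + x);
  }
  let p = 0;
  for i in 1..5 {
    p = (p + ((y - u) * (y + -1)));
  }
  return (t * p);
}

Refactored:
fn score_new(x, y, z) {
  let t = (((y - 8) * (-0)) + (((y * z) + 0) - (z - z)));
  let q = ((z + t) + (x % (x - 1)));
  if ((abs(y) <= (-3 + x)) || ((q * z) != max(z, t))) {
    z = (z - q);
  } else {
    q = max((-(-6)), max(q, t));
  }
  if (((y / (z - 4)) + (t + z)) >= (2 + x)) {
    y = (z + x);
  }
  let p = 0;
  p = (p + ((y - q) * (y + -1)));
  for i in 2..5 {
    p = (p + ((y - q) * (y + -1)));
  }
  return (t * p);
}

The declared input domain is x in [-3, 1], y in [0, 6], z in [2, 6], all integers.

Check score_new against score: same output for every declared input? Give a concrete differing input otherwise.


Comparing the listings, the differences include: constant usage differs, arithmetic usage differs, statement counts differ, local variable names differ, loop structure differs.
Tracing x=-1, y=5, z=3: score: t=15, then u=17, then ((abs(y) <= (-3 + x)) || ((u * z) != max(z, t))) is true, then z=-14, then (((y / (z - 4)) + (t + z)) >= (2 + x)) is false, then p=0, then (i=1), then p=-48, then (i=2), then p=-96, then (i=3), then p=-144, then (i=4), then p=-192, then returns -2880 | score_new: t=15, then q=17, then ((abs(y) <= (-3 + x)) || ((q * z) != max(z, t))) is true, then z=-14, then (((y / (z - 4)) + (t + z)) >= (2 + x)) is false, then p=0, then p=-48, then (i=2), then p=-96, then (i=3), then p=-144, then (i=4), then p=-192, then returns -2880 — matching result -2880.
Across all 175 domain points the two functions coincide.
verdict: equivalent


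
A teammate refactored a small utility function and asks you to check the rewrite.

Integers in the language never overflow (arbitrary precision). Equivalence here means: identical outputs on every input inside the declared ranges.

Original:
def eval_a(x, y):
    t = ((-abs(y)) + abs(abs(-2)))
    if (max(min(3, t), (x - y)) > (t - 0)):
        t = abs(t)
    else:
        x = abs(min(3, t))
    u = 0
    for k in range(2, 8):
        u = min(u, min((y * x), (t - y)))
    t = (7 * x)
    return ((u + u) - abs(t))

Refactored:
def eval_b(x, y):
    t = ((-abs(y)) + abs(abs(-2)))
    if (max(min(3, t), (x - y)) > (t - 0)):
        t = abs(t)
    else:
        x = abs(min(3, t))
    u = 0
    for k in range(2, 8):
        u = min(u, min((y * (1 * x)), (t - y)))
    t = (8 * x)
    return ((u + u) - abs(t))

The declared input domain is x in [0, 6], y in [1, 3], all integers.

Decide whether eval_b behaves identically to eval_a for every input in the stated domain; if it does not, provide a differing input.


There is a counterexample at x=0, y=1: -7 on one side, -8 on the other.
eval_a: t becomes 1; next (max(min(3, t), (x - y)) > (t - 0)) evaluates to false; next x becomes 1; next u becomes 0; next at k=2:; next u becomes 0; next at k=3:; next u becomes 0; next at k=4:; next u becomes 0; next at k=5:; next u becomes 0; next at k=6:; next u becomes 0; next at k=7:; next u becomes 0; next t becomes 7; next final value -7
eval_b: t becomes 1; next (max(min(3, t), (x - y)) > (t - 0)) evaluates to false; next x becomes 1; next u becomes 0; next at k=2:; next u becomes 0; next at k=3:; next u becomes 0; next at k=4:; next u becomes 0; next at k=5:; next u becomes 0; next at k=6:; next u becomes 0; next at k=7:; next u becomes 0; next t becomes 8; next final value -8
verdict: not equivalent; witness: x=0, y=1


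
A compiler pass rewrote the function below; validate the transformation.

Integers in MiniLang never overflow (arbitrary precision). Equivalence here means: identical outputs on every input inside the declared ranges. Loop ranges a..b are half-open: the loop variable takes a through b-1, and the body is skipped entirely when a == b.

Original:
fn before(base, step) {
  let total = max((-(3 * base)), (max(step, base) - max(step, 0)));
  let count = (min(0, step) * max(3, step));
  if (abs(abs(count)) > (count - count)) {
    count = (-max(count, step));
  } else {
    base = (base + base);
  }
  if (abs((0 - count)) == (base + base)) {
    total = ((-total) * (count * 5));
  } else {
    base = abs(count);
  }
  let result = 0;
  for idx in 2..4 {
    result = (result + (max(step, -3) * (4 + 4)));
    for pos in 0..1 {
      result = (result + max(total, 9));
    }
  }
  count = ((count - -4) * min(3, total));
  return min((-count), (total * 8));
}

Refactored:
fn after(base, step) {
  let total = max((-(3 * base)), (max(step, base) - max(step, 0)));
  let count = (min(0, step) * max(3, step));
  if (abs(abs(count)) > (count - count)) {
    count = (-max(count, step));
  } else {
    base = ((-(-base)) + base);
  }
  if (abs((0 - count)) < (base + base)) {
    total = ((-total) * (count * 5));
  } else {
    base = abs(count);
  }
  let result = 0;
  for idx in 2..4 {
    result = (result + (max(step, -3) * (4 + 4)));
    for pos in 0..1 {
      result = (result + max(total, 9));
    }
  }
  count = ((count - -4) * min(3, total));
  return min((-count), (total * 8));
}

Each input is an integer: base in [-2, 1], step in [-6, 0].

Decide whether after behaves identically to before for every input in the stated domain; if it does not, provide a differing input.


Try base=1, step=-2.
before: total=1, then count=-6, then (abs(abs(count)) > (count - count)) is true, then count=2, then (abs((0 - count)) == (base + base)) is true, then total=-10, then result=0, then (idx=2), then result=-16, then (pos=0), then result=-7, then (idx=3), then result=-23, then (pos=0), then result=-14, then count=-60, then returns -80
after: total=1, then count=-6, then (abs(abs(count)) > (count - count)) is true, then count=2, then (abs((0 - count)) < (base + base)) is false, then base=2, then result=0, then (idx=2), then result=-16, then (pos=0), then result=-7, then (idx=3), then result=-23, then (pos=0), then result=-14, then count=6, then returns -6
-80 != -6, so the rewrite changes behavior.
verdict: not equivalent; witness: base=1, step=-2


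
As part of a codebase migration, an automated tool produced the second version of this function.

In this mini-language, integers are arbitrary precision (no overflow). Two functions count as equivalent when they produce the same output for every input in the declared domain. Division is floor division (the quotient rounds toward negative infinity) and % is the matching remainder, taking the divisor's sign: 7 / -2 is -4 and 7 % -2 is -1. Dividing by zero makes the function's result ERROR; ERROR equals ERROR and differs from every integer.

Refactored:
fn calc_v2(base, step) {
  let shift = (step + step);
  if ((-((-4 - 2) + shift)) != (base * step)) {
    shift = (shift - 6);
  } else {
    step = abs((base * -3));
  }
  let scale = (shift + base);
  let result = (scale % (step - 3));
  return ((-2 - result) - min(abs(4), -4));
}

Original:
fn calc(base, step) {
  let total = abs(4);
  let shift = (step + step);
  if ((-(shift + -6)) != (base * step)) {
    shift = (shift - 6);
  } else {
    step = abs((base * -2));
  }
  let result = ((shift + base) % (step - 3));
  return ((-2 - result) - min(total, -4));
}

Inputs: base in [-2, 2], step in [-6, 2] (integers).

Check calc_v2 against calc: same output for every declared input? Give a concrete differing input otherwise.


These are not equivalent — on base=1, step=2 the outputs split (2 vs ERROR).
calc: total = 4; shift = 4; ((-(shift + -6)) != (base * step)) -> false; step = 2; result = 0; return 2
calc_v2: shift = 4; ((-((-4 - 2) + shift)) != (base * step)) -> false; step = 3; scale = 5; division by zero -> ERROR
verdict: not equivalent; witness: base=1, step=2


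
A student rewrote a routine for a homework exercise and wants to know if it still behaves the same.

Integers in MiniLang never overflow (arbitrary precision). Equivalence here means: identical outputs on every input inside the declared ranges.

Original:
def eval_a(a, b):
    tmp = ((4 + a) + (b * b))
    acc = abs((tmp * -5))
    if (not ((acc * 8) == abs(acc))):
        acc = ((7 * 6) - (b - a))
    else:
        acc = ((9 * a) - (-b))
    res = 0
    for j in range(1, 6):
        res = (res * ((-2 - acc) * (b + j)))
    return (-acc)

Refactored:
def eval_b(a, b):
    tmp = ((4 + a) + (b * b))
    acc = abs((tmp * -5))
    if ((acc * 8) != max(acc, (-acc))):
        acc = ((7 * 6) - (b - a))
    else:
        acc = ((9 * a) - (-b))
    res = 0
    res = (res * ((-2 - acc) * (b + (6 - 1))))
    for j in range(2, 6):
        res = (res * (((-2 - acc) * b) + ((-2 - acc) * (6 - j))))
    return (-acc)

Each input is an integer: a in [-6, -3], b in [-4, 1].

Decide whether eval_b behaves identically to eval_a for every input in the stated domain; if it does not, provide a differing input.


Side by side, the visible changes include: min/max/abs usage differs, and constant usage differs, and loop structure differs, and statement counts differ, and boolean connective usage differs, and arithmetic usage differs, and comparison usage differs.
Tracing a=-3, b=1: eval_a: tmp becomes 2; next acc becomes 10; next (not ((acc * 8) == abs(acc))) evaluates to true; next acc becomes 38; next res becomes 0; next at j=1:; next res becomes 0; next at j=2:; next res becomes 0; next at j=3:; next res becomes 0; next at j=4:; next res becomes 0; next at j=5:; next res becomes 0; next final value -38 | eval_b: tmp becomes 2; next acc becomes 10; next ((acc * 8) != max(acc, (-acc))) evaluates to true; next acc becomes 38; next res becomes 0; next res becomes 0; next at j=2:; next res becomes 0; next at j=3:; next res becomes 0; next at j=4:; next res becomes 0; next at j=5:; next res becomes 0; next final value -38 — matching result -38.
Sweeping the whole domain (24 inputs) finds no disagreement.
verdict: equivalent


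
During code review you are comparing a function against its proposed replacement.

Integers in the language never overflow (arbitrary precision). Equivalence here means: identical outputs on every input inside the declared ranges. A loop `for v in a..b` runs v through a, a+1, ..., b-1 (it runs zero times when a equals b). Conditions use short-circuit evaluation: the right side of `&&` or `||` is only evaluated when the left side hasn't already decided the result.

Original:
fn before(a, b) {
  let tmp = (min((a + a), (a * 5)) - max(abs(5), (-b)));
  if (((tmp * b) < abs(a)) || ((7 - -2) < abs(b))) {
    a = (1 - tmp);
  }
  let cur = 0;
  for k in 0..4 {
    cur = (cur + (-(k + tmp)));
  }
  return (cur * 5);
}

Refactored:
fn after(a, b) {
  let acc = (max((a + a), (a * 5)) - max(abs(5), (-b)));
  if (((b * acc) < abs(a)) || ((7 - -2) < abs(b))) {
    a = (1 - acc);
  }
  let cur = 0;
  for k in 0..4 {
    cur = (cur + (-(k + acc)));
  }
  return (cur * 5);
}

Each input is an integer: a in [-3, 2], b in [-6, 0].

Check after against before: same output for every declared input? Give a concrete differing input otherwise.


These are not equivalent — on a=-3, b=-6 the outputs split (390 vs 210).
before: tmp := -21 | (((tmp * b) < abs(a)) || ((7 - -2) < abs(b))): false | cur := 0 | iter k=0: | cur := 21 | iter k=1: | cur := 41 | iter k=2: | cur := 60 | iter k=3: | cur := 78 | result 390
after: acc := -12 | (((b * acc) < abs(a)) || ((7 - -2) < abs(b))): false | cur := 0 | iter k=0: | cur := 12 | iter k=1: | cur := 23 | iter k=2: | cur := 33 | iter k=3: | cur := 42 | result 210
verdict: not equivalent; witness: a=-3, b=-6


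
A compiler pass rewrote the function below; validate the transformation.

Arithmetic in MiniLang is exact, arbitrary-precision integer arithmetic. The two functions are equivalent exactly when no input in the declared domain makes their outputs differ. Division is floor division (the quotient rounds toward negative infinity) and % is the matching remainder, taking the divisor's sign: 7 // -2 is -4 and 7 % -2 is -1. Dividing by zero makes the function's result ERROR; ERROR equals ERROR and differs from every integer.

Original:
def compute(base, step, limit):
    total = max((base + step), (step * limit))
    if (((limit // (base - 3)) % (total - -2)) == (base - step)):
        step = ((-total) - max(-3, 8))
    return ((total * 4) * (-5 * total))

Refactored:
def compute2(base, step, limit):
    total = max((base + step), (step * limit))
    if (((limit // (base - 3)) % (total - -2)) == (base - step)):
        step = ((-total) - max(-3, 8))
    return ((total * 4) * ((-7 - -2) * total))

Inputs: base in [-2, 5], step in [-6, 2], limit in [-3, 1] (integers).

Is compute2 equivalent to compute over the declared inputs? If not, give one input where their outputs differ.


Behavior is preserved: although arithmetic usage differs, constant usage differs, the outputs never diverge.
As a probe, take base=0, step=-3, limit=-1: compute runs total becomes 3; next (((limit // (base - 3)) % (total - -2)) == (base - step)) evaluates to false; next final value -180; compute2 runs total becomes 3; next (((limit // (base - 3)) % (total - -2)) == (base - step)) evaluates to false; next final value -180; both end at -180.
Checked all 360 inputs in the declared domain: the outputs agree on every one.
verdict: equivalent


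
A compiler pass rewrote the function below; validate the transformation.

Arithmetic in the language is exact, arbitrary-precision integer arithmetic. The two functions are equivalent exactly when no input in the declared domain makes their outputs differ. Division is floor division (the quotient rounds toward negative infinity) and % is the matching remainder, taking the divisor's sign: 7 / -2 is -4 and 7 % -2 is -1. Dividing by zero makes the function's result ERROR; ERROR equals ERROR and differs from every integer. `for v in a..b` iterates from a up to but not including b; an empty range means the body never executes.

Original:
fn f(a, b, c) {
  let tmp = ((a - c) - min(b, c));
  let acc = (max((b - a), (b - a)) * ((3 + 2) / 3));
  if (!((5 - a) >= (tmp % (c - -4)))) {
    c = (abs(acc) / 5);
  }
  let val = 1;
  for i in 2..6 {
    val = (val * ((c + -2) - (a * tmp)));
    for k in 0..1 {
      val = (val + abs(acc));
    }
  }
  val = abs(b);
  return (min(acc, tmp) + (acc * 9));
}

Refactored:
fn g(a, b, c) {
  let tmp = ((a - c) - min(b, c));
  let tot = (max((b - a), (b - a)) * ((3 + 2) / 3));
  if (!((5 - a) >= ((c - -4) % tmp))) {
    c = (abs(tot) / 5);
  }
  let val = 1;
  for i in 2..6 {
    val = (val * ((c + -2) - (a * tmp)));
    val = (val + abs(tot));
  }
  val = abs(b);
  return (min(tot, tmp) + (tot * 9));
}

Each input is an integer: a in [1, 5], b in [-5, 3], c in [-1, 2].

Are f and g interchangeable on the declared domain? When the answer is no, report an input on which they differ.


Evaluate both at a=1, b=-1, c=2.
f: tmp=0, then acc=-2, then (!((5 - a) >= (tmp % (c - -4)))) is false, then val=1, then (i=2), then val=0, then (k=0), then val=2, then (i=3), then val=0, then (k=0), then val=2, then (i=4), then val=0, then (k=0), then val=2, then (i=5), then val=0, then (k=0), then val=2, then val=1, then returns -20
g: tmp=0, then tot=-2, then a zero divisor aborts: ERROR
-20 vs ERROR — the two versions disagree here.
verdict: not equivalent; witness: a=1, b=-1, c=2


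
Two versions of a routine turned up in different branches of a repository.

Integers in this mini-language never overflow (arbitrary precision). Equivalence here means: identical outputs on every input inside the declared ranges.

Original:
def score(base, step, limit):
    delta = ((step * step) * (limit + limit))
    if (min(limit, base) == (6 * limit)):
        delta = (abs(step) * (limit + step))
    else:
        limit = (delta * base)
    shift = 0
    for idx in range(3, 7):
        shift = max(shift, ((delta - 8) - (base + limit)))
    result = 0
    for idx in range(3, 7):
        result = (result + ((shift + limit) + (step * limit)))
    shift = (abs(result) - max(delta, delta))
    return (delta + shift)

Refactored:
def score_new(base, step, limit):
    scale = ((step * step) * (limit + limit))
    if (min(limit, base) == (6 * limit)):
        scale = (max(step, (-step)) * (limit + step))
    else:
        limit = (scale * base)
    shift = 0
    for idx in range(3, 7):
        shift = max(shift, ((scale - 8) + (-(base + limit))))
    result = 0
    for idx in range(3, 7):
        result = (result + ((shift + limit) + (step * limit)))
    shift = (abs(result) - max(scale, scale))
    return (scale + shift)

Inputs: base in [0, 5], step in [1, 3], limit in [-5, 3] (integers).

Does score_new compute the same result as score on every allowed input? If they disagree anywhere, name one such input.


Side by side, the visible changes include: arithmetic usage differs; also local variable names differ; also min/max/abs usage differs.
One worked example (base=1, step=3, limit=-4) — score: delta = -72; (min(limit, base) == (6 * limit)) -> false; limit = -72; shift = 0; [idx=3]; shift = 0; [idx=4]; shift = 0; [idx=5]; shift = 0; [idx=6]; shift = 0; result = 0; [idx=3]; result = -288; [idx=4]; result = -576; [idx=5]; result = -864; [idx=6]; result = -1152; shift = 1224; return 1152; score_new: scale = -72; (min(limit, base) == (6 * limit)) -> false; limit = -72; shift = 0; [idx=3]; shift = 0; [idx=4]; shift = 0; [idx=5]; shift = 0; [idx=6]; shift = 0; result = 0; [idx=3]; result = -288; [idx=4]; result = -576; [idx=5]; result = -864; [idx=6]; result = -1152; shift = 1224; return 1152; agreement on 1152.
Every one of the 162 inputs gives matching results.
verdict: equivalent


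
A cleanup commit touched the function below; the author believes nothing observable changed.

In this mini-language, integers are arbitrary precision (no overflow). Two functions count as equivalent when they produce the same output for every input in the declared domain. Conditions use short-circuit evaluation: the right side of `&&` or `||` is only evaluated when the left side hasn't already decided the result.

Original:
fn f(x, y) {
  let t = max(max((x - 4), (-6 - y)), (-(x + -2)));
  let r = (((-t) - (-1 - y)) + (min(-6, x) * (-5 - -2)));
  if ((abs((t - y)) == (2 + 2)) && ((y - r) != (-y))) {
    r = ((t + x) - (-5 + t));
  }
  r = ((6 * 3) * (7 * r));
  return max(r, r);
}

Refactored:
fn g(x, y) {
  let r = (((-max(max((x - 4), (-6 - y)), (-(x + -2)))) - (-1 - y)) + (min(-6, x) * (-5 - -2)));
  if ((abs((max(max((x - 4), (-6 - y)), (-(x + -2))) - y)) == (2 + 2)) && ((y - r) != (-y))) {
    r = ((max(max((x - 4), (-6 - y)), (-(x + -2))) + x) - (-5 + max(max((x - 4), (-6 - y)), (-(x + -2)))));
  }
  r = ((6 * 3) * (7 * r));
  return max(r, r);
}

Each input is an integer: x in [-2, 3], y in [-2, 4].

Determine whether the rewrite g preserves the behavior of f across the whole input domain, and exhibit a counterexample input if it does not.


Although arithmetic usage differs, plus min/max/abs usage differs, plus local variable names differ, plus statement counts differ, plus constant usage differs, 42/42 inputs agree.
verdict: equivalent
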